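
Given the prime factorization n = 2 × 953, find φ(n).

φ(1906) = 1906 · (1 − 1/2) · (1 − 1/953)
       = 1906 · 952/1906 = 952.

952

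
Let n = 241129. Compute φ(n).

Prime factorization: 241129 = 7^3 · 19 · 37.
φ(241129) = 241129 · (1 − 1/7) · (1 − 1/19) · (1 − 1/37)
       = 241129 · 3888/4921 = 190512.

190512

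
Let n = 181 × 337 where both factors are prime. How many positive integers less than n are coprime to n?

60480

φ(n) = (p − 1)(q − 1) = (181−1)(337−1) = 180·336 = 60480.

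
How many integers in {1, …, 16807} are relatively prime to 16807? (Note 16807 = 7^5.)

14406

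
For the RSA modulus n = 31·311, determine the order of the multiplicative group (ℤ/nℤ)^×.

9300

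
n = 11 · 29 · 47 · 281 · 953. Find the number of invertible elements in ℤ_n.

3433292800

φ(4015020449) = 4015020449 · (1 − 1/11) · (1 − 1/29) · (1 − 1/47) · (1 − 1/281) · (1 − 1/953)
       = 4015020449 · 3433292800/4015020449 = 3433292800.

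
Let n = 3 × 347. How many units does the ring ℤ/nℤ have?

692

φ(3) = 3 − 1 = 2.
φ(347) = 347 − 1 = 346.
φ(1041) = 2 × 346 = 692.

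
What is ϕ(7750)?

Factor 7750: 7750 = 2 * 5^3 * 31.
φ(2) = 2 − 1 = 1.
φ(5^3) = 5^3 − 5^2 = 125 − 25 = 100.
φ(31) = 31 − 1 = 30.
φ(7750) = 1 × 100 × 30 = 3000.

3000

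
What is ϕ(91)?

72

First factor: 91 = 7 · 13.
φ(7) = 7 − 1 = 6.
φ(13) = 13 − 1 = 12.
Since φ is multiplicative, φ(91) = 6 · 12 = 72.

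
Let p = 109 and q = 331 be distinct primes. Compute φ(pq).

35640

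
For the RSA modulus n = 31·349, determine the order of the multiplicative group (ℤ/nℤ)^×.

10440

φ(pq) = (p−1)(q−1) = 30 · 348 = 10440.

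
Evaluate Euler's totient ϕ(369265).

Prime factorization: 369265 = 5 * 13**2 * 19 * 23.
φ(5) = 5 − 1 = 4.
φ(13^2) = 13^2 − 13^1 = 169 − 13 = 156.
φ(19) = 19 − 1 = 18.
φ(23) = 23 − 1 = 22.
φ(369265) = 4 × 156 × 18 × 22 = 247104.

247104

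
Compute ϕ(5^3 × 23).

φ(2875) = 2875 · (1 − 1/5) · (1 − 1/23)
       = 2875 · 88/115 = 2200.

2200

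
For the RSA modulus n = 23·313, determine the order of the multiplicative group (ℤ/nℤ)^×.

For distinct primes, φ(pq) = (p−1)(q−1) = 22 × 312 = 6864.

6864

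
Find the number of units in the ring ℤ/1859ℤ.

1560

First factor: 1859 = 11 · 13**2.
φ(11) = 11 − 1 = 10.
φ(13^2) = 13^2 − 13^1 = 169 − 13 = 156.
Since φ is multiplicative, φ(1859) = 10 · 156 = 1560.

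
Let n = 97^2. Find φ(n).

φ(97^2) = 97^1·(97−1) = 97·96 = 9312.

9312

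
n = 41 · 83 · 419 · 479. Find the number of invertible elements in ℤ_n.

φ(41) = 41 − 1 = 40.
φ(83) = 83 − 1 = 82.
φ(419) = 419 − 1 = 418.
φ(479) = 479 − 1 = 478.
Since φ is multiplicative, φ(682985503) = 40 · 82 · 418 · 478 = 655357120.

655357120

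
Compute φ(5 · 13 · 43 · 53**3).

294473088

φ(5) = 5 − 1 = 4.
φ(13) = 13 − 1 = 12.
φ(43) = 43 − 1 = 42.
φ(53^3) = 53^3 − 53^2 = 148877 − 2809 = 146068.
Since φ is multiplicative, φ(416111215) = 4 · 12 · 42 · 146068 = 294473088.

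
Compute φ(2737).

2112

First factor: 2737 = 7 · 17 · 23.
φ(2737) = 2737 · (1 − 1/7) · (1 − 1/17) · (1 − 1/23)
       = 2737 · 2112/2737 = 2112.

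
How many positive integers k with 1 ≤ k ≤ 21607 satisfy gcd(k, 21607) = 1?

Factor 21607: 21607 = 17 × 31 × 41.
φ(17) = 17 − 1 = 16.
φ(31) = 31 − 1 = 30.
φ(41) = 41 − 1 = 40.
Since φ is multiplicative, φ(21607) = 16 · 30 · 40 = 19200.

19200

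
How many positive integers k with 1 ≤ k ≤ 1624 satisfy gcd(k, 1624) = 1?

672

Prime factorization: 1624 = 2**3 · 7 · 29.
φ(1624) = 1624 · (1 − 1/2) · (1 − 1/7) · (1 − 1/29)
       = 1624 · 168/406 = 672.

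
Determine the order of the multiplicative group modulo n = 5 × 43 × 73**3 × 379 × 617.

15009285215232

φ(5) = 5 − 1 = 4.
φ(43) = 43 − 1 = 42.
φ(73^3) = 73^2·(73−1) = 5329·72 = 383688.
φ(379) = 379 − 1 = 378.
φ(617) = 617 − 1 = 616.
φ(19558314001165) = 4 × 42 × 383688 × 378 × 616 = 15009285215232.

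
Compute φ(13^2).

156

φ(13^2) = 13^2 − 13^1 = 169 − 13 = 156.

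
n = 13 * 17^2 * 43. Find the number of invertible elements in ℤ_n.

137088

φ(13) = 13 − 1 = 12.
φ(17^2) = 17^1·(17−1) = 17·16 = 272.
φ(43) = 43 − 1 = 42.
φ(161551) = 12 × 272 × 42 = 137088.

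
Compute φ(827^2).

683102

φ(683929) = 683929 · (1 − 1/827)
       = 683929 · 826/827 = 683102.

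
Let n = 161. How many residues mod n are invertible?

161 = 7 · 23.
φ(161) = 161 · (1 − 1/7) · (1 − 1/23)
       = 161 · 132/161 = 132.

132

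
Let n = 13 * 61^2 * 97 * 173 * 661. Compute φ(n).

478636646400

φ(536564973893) = 536564973893 · (1 − 1/13) · (1 − 1/61) · (1 − 1/97) · (1 − 1/173) · (1 − 1/661)
       = 536564973893 · 7846502400/8796147113 = 478636646400.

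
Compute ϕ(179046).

49392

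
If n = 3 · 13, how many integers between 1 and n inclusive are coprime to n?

24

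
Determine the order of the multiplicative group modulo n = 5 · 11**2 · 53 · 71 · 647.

1034633600

φ(1472969905) = 1472969905 · (1 − 1/5) · (1 − 1/11) · (1 − 1/53) · (1 − 1/71) · (1 − 1/647)
       = 1472969905 · 94057600/133906355 = 1034633600.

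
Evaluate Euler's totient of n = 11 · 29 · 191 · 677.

35963200

φ(11) = 11 − 1 = 10.
φ(29) = 29 − 1 = 28.
φ(191) = 191 − 1 = 190.
φ(677) = 677 − 1 = 676.
Multiply: 10 · 28 · 190 · 676 = 35963200.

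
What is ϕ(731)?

Factor 731: 731 = 17 * 43.
φ(731) = 731 · (1 − 1/17) · (1 − 1/43)
       = 731 · 672/731 = 672.

672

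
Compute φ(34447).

27216

Prime factorization: 34447 = 7**2 · 19 · 37.
φ(34447) = 34447 · (1 − 1/7) · (1 − 1/19) · (1 − 1/37)
       = 34447 · 3888/4921 = 27216.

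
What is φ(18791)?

16632

18791 = 19 · 23 · 43.
φ(18791) = 18791 · (1 − 1/19) · (1 − 1/23) · (1 − 1/43)
       = 18791 · 16632/18791 = 16632.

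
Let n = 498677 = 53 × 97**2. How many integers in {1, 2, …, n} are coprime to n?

484224

φ(53) = 53 − 1 = 52.
φ(97^2) = 97^2 − 97^1 = 9409 − 97 = 9312.
φ(498677) = 52 × 9312 = 484224.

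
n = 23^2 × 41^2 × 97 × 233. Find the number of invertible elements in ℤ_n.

18482196480

φ(20097916649) = 20097916649 · (1 − 1/23) · (1 − 1/41) · (1 − 1/97) · (1 − 1/233)
       = 20097916649 · 19599360/21312743 = 18482196480.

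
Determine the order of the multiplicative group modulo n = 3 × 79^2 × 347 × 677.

φ(4398388437) = 4398388437 · (1 − 1/3) · (1 − 1/79) · (1 − 1/347) · (1 − 1/677)
       = 4398388437 · 36487776/55675803 = 2882534304.

2882534304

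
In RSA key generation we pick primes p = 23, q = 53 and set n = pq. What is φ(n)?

1144

φ(pq) = (p−1)(q−1) = 22 · 52 = 1144.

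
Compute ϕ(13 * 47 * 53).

28704

φ(13) = 13 − 1 = 12.
φ(47) = 47 − 1 = 46.
φ(53) = 53 − 1 = 52.
Multiply: 12 · 46 · 52 = 28704.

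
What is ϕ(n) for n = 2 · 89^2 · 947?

7409072

φ(2) = 2 − 1 = 1.
φ(89^2) = 89^2 − 89^1 = 7921 − 89 = 7832.
φ(947) = 947 − 1 = 946.
Since φ is multiplicative, φ(15002374) = 1 · 7832 · 946 = 7409072.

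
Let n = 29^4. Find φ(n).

φ(29^4) = 29^3·(29−1) = 24389·28 = 682892.

682892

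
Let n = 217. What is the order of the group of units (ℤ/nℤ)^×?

180

First factor: 217 = 7 · 31.
φ(217) = 217 · (1 − 1/7) · (1 − 1/31)
       = 217 · 180/217 = 180.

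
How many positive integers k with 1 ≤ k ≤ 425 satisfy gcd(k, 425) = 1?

320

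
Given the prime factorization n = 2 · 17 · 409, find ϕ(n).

6528

φ(13906) = 13906 · (1 − 1/2) · (1 − 1/17) · (1 − 1/409)
       = 13906 · 6528/13906 = 6528.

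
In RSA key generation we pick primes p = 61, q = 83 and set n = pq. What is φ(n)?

4920

φ(5063) = 5063 · (1 − 1/61) · (1 − 1/83)
       = 5063 · 4920/5063 = 4920.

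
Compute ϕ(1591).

1512

First factor: 1591 = 37 · 43.
φ(1591) = 1591 · (1 − 1/37) · (1 − 1/43)
       = 1591 · 1512/1591 = 1512.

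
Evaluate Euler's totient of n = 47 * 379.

17388

φ(47) = 47 − 1 = 46.
φ(379) = 379 − 1 = 378.
φ(17813) = 46 × 378 = 17388.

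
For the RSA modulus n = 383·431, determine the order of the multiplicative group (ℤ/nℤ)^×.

φ(383) = 383 − 1 = 382.
φ(431) = 431 − 1 = 430.
φ(165073) = 382 × 430 = 164260.

164260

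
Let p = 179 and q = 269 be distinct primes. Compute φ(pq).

47704

φ(179) = 179 − 1 = 178.
φ(269) = 269 − 1 = 268.
Since φ is multiplicative, φ(48151) = 178 · 268 = 47704.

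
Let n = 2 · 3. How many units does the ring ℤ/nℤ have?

φ(6) = 6 · (1 − 1/2) · (1 − 1/3)
       = 6 · 2/6 = 2.

2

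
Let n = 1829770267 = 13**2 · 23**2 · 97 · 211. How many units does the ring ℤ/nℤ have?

φ(13^2) = 13^1·(13−1) = 13·12 = 156.
φ(23^2) = 23^1·(23−1) = 23·22 = 506.
φ(97) = 97 − 1 = 96.
φ(211) = 211 − 1 = 210.
φ(1829770267) = 156 × 506 × 96 × 210 = 1591349760.

1591349760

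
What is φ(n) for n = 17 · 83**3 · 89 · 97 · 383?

29168042754048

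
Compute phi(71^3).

φ(357911) = 357911 · (1 − 1/71)
       = 357911 · 70/71 = 352870.

352870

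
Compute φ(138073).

First factor: 138073 = 13**2 * 19 * 43.
φ(138073) = 138073 · (1 − 1/13) · (1 − 1/19) · (1 − 1/43)
       = 138073 · 9072/10621 = 117936.

117936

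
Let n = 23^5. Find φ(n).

6156502

φ(23^5) = 23^4·(23−1) = 279841·22 = 6156502.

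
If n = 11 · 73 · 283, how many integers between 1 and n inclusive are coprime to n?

203040

φ(227249) = 227249 · (1 − 1/11) · (1 − 1/73) · (1 − 1/283)
       = 227249 · 203040/227249 = 203040.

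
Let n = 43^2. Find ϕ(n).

1806

φ(43^2) = 43^2 − 43^1 = 1849 − 43 = 1806.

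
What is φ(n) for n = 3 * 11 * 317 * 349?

2199360

φ(3) = 3 − 1 = 2.
φ(11) = 11 − 1 = 10.
φ(317) = 317 − 1 = 316.
φ(349) = 349 − 1 = 348.
Multiply: 2 · 10 · 316 · 348 = 2199360.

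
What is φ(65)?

Factor 65: 65 = 5 * 13.
φ(65) = 65 · (1 − 1/5) · (1 − 1/13)
       = 65 · 48/65 = 48.

48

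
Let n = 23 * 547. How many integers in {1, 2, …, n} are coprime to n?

φ(23) = 23 − 1 = 22.
φ(547) = 547 − 1 = 546.
Since φ is multiplicative, φ(12581) = 22 · 546 = 12012.

12012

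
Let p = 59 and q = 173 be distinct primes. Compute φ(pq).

9976

φ(n) = (p − 1)(q − 1) = (59−1)(173−1) = 58·172 = 9976.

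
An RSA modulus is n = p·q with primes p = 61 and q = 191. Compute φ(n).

11400

φ(pq) = (p−1)(q−1) = 60 · 190 = 11400.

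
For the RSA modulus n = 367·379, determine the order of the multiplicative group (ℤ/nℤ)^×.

φ(367) = 367 − 1 = 366.
φ(379) = 379 − 1 = 378.
φ(139093) = 366 × 378 = 138348.

138348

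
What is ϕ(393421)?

Factor 393421: 393421 = 7**3 × 31 × 37.
φ(7^3) = 7^3 − 7^2 = 343 − 49 = 294.
φ(31) = 31 − 1 = 30.
φ(37) = 37 − 1 = 36.
φ(393421) = 294 × 30 × 36 = 317520.

317520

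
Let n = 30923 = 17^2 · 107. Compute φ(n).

φ(30923) = 30923 · (1 − 1/17) · (1 − 1/107)
       = 30923 · 1696/1819 = 28832.

28832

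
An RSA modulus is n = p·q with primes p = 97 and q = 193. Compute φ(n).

φ(18721) = 18721 · (1 − 1/97) · (1 − 1/193)
       = 18721 · 18432/18721 = 18432.

18432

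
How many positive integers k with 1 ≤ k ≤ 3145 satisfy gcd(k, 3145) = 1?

2304

First factor: 3145 = 5 × 17 × 37.
φ(5) = 5 − 1 = 4.
φ(17) = 17 − 1 = 16.
φ(37) = 37 − 1 = 36.
Multiply: 4 · 16 · 36 = 2304.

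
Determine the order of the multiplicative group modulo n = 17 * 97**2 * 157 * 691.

φ(17) = 17 − 1 = 16.
φ(97^2) = 97^1·(97−1) = 97·96 = 9312.
φ(157) = 157 − 1 = 156.
φ(691) = 691 − 1 = 690.
Since φ is multiplicative, φ(17352821111) = 16 · 9312 · 156 · 690 = 16037498880.

16037498880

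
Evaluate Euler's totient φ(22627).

19360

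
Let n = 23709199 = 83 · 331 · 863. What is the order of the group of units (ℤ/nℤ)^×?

φ(23709199) = 23709199 · (1 − 1/83) · (1 − 1/331) · (1 − 1/863)
       = 23709199 · 23325720/23709199 = 23325720.

23325720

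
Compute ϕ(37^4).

φ(1874161) = 1874161 · (1 − 1/37)
       = 1874161 · 36/37 = 1823508.

1823508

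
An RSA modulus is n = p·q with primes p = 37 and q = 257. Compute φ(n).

For distinct primes, φ(pq) = (p−1)(q−1) = 36 × 256 = 9216.

9216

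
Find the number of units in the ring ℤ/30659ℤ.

27720

Factor 30659: 30659 = 23 * 31 * 43.
φ(30659) = 30659 · (1 − 1/23) · (1 − 1/31) · (1 − 1/43)
       = 30659 · 27720/30659 = 27720.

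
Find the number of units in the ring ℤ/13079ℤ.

Prime factorization: 13079 = 11 · 29 · 41.
φ(13079) = 13079 · (1 − 1/11) · (1 − 1/29) · (1 − 1/41)
       = 13079 · 11200/13079 = 11200.

11200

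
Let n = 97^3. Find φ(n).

φ(912673) = 912673 · (1 − 1/97)
       = 912673 · 96/97 = 903264.

903264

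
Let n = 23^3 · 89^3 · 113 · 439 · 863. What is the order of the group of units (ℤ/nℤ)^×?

343036582701001728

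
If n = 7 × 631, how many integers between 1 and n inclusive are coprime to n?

φ(4417) = 4417 · (1 − 1/7) · (1 − 1/631)
       = 4417 · 3780/4417 = 3780.

3780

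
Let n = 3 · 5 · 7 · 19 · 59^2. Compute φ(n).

2956608

φ(3) = 3 − 1 = 2.
φ(5) = 5 − 1 = 4.
φ(7) = 7 − 1 = 6.
φ(19) = 19 − 1 = 18.
φ(59^2) = 59^2 − 59^1 = 3481 − 59 = 3422.
Since φ is multiplicative, φ(6944595) = 2 · 4 · 6 · 18 · 3422 = 2956608.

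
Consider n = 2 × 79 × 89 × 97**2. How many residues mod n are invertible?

63917568

φ(132309358) = 132309358 · (1 − 1/2) · (1 − 1/79) · (1 − 1/89) · (1 − 1/97)
       = 132309358 · 658944/1364014 = 63917568.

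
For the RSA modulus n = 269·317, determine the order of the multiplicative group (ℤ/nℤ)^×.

84688

φ(n) = (p − 1)(q − 1) = (269−1)(317−1) = 268·316 = 84688.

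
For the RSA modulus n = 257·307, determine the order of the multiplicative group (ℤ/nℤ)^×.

φ(78899) = 78899 · (1 − 1/257) · (1 − 1/307)
       = 78899 · 78336/78899 = 78336.

78336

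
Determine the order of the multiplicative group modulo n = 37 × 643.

φ(37) = 37 − 1 = 36.
φ(643) = 643 − 1 = 642.
Since φ is multiplicative, φ(23791) = 36 · 642 = 23112.

23112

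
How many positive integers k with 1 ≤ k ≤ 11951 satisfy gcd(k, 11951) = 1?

10368

Factor 11951: 11951 = 17 · 19 · 37.
φ(17) = 17 − 1 = 16.
φ(19) = 19 − 1 = 18.
φ(37) = 37 − 1 = 36.
Multiply: 16 · 18 · 36 = 10368.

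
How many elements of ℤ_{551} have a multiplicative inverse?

504

First factor: 551 = 19 * 29.
φ(19) = 19 − 1 = 18.
φ(29) = 29 − 1 = 28.
φ(551) = 18 × 28 = 504.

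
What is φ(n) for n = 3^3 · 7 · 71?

φ(3^3) = 3^2·(3−1) = 9·2 = 18.
φ(7) = 7 − 1 = 6.
φ(71) = 71 − 1 = 70.
φ(13419) = 18 × 6 × 70 = 7560.

7560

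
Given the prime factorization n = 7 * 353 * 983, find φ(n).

2073984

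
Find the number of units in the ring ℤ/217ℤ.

First factor: 217 = 7 · 31.
φ(217) = 217 · (1 − 1/7) · (1 − 1/31)
       = 217 · 180/217 = 180.

180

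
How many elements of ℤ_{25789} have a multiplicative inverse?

23040

First factor: 25789 = 17 × 37 × 41.
φ(17) = 17 − 1 = 16.
φ(37) = 37 − 1 = 36.
φ(41) = 41 − 1 = 40.
Multiply: 16 · 36 · 40 = 23040.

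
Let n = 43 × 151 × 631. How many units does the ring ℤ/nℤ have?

φ(43) = 43 − 1 = 42.
φ(151) = 151 − 1 = 150.
φ(631) = 631 − 1 = 630.
φ(4097083) = 42 × 150 × 630 = 3969000.

3969000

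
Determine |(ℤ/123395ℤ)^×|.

Factor 123395: 123395 = 5 × 23 × 29 × 37.
φ(123395) = 123395 · (1 − 1/5) · (1 − 1/23) · (1 − 1/29) · (1 − 1/37)
       = 123395 · 88704/123395 = 88704.

88704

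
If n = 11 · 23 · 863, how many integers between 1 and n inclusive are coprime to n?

189640

φ(218339) = 218339 · (1 − 1/11) · (1 − 1/23) · (1 − 1/863)
       = 218339 · 189640/218339 = 189640.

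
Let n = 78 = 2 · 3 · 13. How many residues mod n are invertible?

φ(2) = 2 − 1 = 1.
φ(3) = 3 − 1 = 2.
φ(13) = 13 − 1 = 12.
φ(78) = 1 × 2 × 12 = 24.

24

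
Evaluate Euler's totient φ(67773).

Prime factorization: 67773 = 3 · 19 · 29 · 41.
φ(67773) = 67773 · (1 − 1/3) · (1 − 1/19) · (1 − 1/29) · (1 − 1/41)
       = 67773 · 40320/67773 = 40320.

40320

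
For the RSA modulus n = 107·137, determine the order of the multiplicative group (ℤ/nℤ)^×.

14416

φ(107) = 107 − 1 = 106.
φ(137) = 137 − 1 = 136.
Multiply: 106 · 136 = 14416.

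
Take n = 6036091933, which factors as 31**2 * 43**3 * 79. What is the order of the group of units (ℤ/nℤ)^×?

5633311320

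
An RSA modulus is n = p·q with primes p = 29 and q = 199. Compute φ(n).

φ(29) = 29 − 1 = 28.
φ(199) = 199 − 1 = 198.
φ(5771) = 28 × 198 = 5544.

5544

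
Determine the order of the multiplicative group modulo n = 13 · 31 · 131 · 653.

30513600

φ(34473829) = 34473829 · (1 − 1/13) · (1 − 1/31) · (1 − 1/131) · (1 − 1/653)
       = 34473829 · 30513600/34473829 = 30513600.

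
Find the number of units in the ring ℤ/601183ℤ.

504000

Prime factorization: 601183 = 11 * 31 * 41 * 43.
φ(11) = 11 − 1 = 10.
φ(31) = 31 − 1 = 30.
φ(41) = 41 − 1 = 40.
φ(43) = 43 − 1 = 42.
Since φ is multiplicative, φ(601183) = 10 · 30 · 40 · 42 = 504000.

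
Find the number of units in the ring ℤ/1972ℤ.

896

Factor 1972: 1972 = 2^2 · 17 · 29.
φ(2^2) = 2^2 − 2^1 = 4 − 2 = 2.
φ(17) = 17 − 1 = 16.
φ(29) = 29 − 1 = 28.
φ(1972) = 2 × 16 × 28 = 896.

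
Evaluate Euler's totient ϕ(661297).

661297 = 7 · 13^3 · 43.
φ(7) = 7 − 1 = 6.
φ(13^3) = 13^2·(13−1) = 169·12 = 2028.
φ(43) = 43 − 1 = 42.
φ(661297) = 6 × 2028 × 42 = 511056.

511056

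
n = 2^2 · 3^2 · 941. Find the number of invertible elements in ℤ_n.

φ(33876) = 33876 · (1 − 1/2) · (1 − 1/3) · (1 − 1/941)
       = 33876 · 1880/5646 = 11280.

11280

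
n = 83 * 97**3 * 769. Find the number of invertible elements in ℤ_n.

φ(58253179571) = 58253179571 · (1 − 1/83) · (1 − 1/97) · (1 − 1/769)
       = 58253179571 · 6045696/6191219 = 56883953664.

56883953664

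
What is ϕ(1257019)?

1108800

First factor: 1257019 = 23 · 31 · 41 · 43.
φ(1257019) = 1257019 · (1 − 1/23) · (1 − 1/31) · (1 − 1/41) · (1 − 1/43)
       = 1257019 · 1108800/1257019 = 1108800.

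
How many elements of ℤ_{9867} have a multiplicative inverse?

9867 = 3 · 11 · 13 · 23.
φ(9867) = 9867 · (1 − 1/3) · (1 − 1/11) · (1 − 1/13) · (1 − 1/23)
       = 9867 · 5280/9867 = 5280.

5280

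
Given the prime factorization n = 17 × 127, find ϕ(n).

2016

φ(2159) = 2159 · (1 − 1/17) · (1 − 1/127)
       = 2159 · 2016/2159 = 2016.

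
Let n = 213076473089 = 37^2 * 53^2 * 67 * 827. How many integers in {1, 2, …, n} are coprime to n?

200127799872

φ(213076473089) = 213076473089 · (1 − 1/37) · (1 − 1/53) · (1 − 1/67) · (1 − 1/827)
       = 213076473089 · 102053952/108657049 = 200127799872.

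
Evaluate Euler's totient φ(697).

First factor: 697 = 17 * 41.
φ(697) = 697 · (1 − 1/17) · (1 − 1/41)
       = 697 · 640/697 = 640.

640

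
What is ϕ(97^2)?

9312

φ(9409) = 9409 · (1 − 1/97)
       = 9409 · 96/97 = 9312.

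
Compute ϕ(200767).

155232

Factor 200767: 200767 = 7 · 23 · 29 · 43.
φ(200767) = 200767 · (1 − 1/7) · (1 − 1/23) · (1 − 1/29) · (1 − 1/43)
       = 200767 · 155232/200767 = 155232.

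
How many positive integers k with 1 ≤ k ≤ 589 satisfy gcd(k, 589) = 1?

First factor: 589 = 19 · 31.
φ(589) = 589 · (1 − 1/19) · (1 − 1/31)
       = 589 · 540/589 = 540.

540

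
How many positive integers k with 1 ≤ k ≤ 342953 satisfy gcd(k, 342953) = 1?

342953 = 13 · 23 · 31 · 37.
φ(342953) = 342953 · (1 − 1/13) · (1 − 1/23) · (1 − 1/31) · (1 − 1/37)
       = 342953 · 285120/342953 = 285120.

285120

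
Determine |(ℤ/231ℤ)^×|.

120

Prime factorization: 231 = 3 * 7 * 11.
φ(3) = 3 − 1 = 2.
φ(7) = 7 − 1 = 6.
φ(11) = 11 − 1 = 10.
φ(231) = 2 × 6 × 10 = 120.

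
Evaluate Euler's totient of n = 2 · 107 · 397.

41976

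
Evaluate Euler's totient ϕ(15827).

12096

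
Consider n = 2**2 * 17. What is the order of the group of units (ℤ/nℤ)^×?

φ(68) = 68 · (1 − 1/2) · (1 − 1/17)
       = 68 · 16/34 = 32.

32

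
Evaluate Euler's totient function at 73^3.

383688

φ(389017) = 389017 · (1 − 1/73)
       = 389017 · 72/73 = 383688.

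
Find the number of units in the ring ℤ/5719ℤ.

First factor: 5719 = 7 × 19 × 43.
φ(5719) = 5719 · (1 − 1/7) · (1 − 1/19) · (1 − 1/43)
       = 5719 · 4536/5719 = 4536.

4536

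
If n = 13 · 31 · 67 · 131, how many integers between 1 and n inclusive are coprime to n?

3088800

φ(13) = 13 − 1 = 12.
φ(31) = 31 − 1 = 30.
φ(67) = 67 − 1 = 66.
φ(131) = 131 − 1 = 130.
Since φ is multiplicative, φ(3537131) = 12 · 30 · 66 · 130 = 3088800.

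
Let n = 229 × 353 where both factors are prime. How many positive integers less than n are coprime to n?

80256

φ(229) = 229 − 1 = 228.
φ(353) = 353 − 1 = 352.
Since φ is multiplicative, φ(80837) = 228 · 352 = 80256.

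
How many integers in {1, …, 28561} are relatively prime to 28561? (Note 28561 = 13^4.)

φ(28561) = 28561 · (1 − 1/13)
       = 28561 · 12/13 = 26364.

26364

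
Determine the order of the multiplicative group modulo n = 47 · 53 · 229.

φ(47) = 47 − 1 = 46.
φ(53) = 53 − 1 = 52.
φ(229) = 229 − 1 = 228.
φ(570439) = 46 × 52 × 228 = 545376.

545376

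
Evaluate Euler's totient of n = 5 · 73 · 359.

φ(131035) = 131035 · (1 − 1/5) · (1 − 1/73) · (1 − 1/359)
       = 131035 · 103104/131035 = 103104.

103104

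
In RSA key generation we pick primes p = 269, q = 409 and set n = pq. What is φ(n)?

φ(110021) = 110021 · (1 − 1/269) · (1 − 1/409)
       = 110021 · 109344/110021 = 109344.

109344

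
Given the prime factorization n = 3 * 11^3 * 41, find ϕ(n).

φ(3) = 3 − 1 = 2.
φ(11^3) = 11^3 − 11^2 = 1331 − 121 = 1210.
φ(41) = 41 − 1 = 40.
Multiply: 2 · 1210 · 40 = 96800.

96800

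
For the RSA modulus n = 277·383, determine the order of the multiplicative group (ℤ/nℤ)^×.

φ(106091) = 106091 · (1 − 1/277) · (1 − 1/383)
       = 106091 · 105432/106091 = 105432.

105432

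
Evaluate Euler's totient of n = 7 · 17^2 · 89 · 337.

48254976

φ(7) = 7 − 1 = 6.
φ(17^2) = 17^1·(17−1) = 17·16 = 272.
φ(89) = 89 − 1 = 88.
φ(337) = 337 − 1 = 336.
φ(60675839) = 6 × 272 × 88 × 336 = 48254976.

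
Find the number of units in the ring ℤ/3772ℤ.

Factor 3772: 3772 = 2**2 · 23 · 41.
φ(2^2) = 2^1·(2−1) = 2·1 = 2.
φ(23) = 23 − 1 = 22.
φ(41) = 41 − 1 = 40.
φ(3772) = 2 × 22 × 40 = 1760.

1760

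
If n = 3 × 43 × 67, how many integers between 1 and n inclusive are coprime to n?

5544

φ(8643) = 8643 · (1 − 1/3) · (1 − 1/43) · (1 − 1/67)
       = 8643 · 5544/8643 = 5544.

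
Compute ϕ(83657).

62208

Factor 83657: 83657 = 7 · 17 · 19 · 37.
φ(83657) = 83657 · (1 − 1/7) · (1 − 1/17) · (1 − 1/19) · (1 − 1/37)
       = 83657 · 62208/83657 = 62208.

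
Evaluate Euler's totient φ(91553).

67200

Prime factorization: 91553 = 7 · 11 · 29 · 41.
φ(91553) = 91553 · (1 − 1/7) · (1 − 1/11) · (1 − 1/29) · (1 − 1/41)
       = 91553 · 67200/91553 = 67200.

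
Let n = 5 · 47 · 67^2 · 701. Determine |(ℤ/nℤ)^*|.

φ(5) = 5 − 1 = 4.
φ(47) = 47 − 1 = 46.
φ(67^2) = 67^2 − 67^1 = 4489 − 67 = 4422.
φ(701) = 701 − 1 = 700.
Since φ is multiplicative, φ(739495415) = 4 · 46 · 4422 · 700 = 569553600.

569553600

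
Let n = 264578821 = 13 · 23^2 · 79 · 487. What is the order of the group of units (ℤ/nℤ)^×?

φ(13) = 13 − 1 = 12.
φ(23^2) = 23^1·(23−1) = 23·22 = 506.
φ(79) = 79 − 1 = 78.
φ(487) = 487 − 1 = 486.
φ(264578821) = 12 × 506 × 78 × 486 = 230177376.

230177376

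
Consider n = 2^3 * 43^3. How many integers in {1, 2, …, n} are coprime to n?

310632

φ(636056) = 636056 · (1 − 1/2) · (1 − 1/43)
       = 636056 · 42/86 = 310632.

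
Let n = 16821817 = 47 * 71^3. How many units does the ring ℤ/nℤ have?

16232020

φ(16821817) = 16821817 · (1 − 1/47) · (1 − 1/71)
       = 16821817 · 3220/3337 = 16232020.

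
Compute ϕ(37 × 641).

φ(23717) = 23717 · (1 − 1/37) · (1 − 1/641)
       = 23717 · 23040/23717 = 23040.

23040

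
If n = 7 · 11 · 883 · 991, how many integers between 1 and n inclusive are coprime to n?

52390800

φ(67379081) = 67379081 · (1 − 1/7) · (1 − 1/11) · (1 − 1/883) · (1 − 1/991)
       = 67379081 · 52390800/67379081 = 52390800.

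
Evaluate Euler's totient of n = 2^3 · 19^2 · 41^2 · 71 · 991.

155475936000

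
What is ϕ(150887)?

First factor: 150887 = 11^2 · 29 · 43.
φ(150887) = 150887 · (1 − 1/11) · (1 − 1/29) · (1 − 1/43)
       = 150887 · 11760/13717 = 129360.

129360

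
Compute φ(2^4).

8

φ(2^4) = 2^4 − 2^3 = 16 − 8 = 8.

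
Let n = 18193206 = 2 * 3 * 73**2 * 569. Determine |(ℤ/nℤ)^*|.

φ(18193206) = 18193206 · (1 − 1/2) · (1 − 1/3) · (1 − 1/73) · (1 − 1/569)
       = 18193206 · 81792/249222 = 5970816.

5970816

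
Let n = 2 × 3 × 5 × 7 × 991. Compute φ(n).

φ(2) = 2 − 1 = 1.
φ(3) = 3 − 1 = 2.
φ(5) = 5 − 1 = 4.
φ(7) = 7 − 1 = 6.
φ(991) = 991 − 1 = 990.
Multiply: 1 · 2 · 4 · 6 · 990 = 47520.

47520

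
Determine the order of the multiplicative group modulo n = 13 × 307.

3672

φ(13) = 13 − 1 = 12.
φ(307) = 307 − 1 = 306.
φ(3991) = 12 × 306 = 3672.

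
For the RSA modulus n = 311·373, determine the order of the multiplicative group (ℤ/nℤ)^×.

φ(n) = (p − 1)(q − 1) = (311−1)(373−1) = 310·372 = 115320.

115320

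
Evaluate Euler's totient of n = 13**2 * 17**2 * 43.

1782144

φ(2100163) = 2100163 · (1 − 1/13) · (1 − 1/17) · (1 − 1/43)
       = 2100163 · 8064/9503 = 1782144.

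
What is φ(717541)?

Prime factorization: 717541 = 11 · 37 · 41 · 43.
φ(11) = 11 − 1 = 10.
φ(37) = 37 − 1 = 36.
φ(41) = 41 − 1 = 40.
φ(43) = 43 − 1 = 42.
Multiply: 10 · 36 · 40 · 42 = 604800.

604800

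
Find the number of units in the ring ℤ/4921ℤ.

4921 = 7 × 19 × 37.
φ(4921) = 4921 · (1 − 1/7) · (1 − 1/19) · (1 − 1/37)
       = 4921 · 3888/4921 = 3888.

3888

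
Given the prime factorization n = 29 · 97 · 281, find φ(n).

752640

φ(790453) = 790453 · (1 − 1/29) · (1 − 1/97) · (1 − 1/281)
       = 790453 · 752640/790453 = 752640.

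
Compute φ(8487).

Prime factorization: 8487 = 3^2 · 23 · 41.
φ(8487) = 8487 · (1 − 1/3) · (1 − 1/23) · (1 − 1/41)
       = 8487 · 1760/2829 = 5280.

5280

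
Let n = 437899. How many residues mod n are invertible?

Prime factorization: 437899 = 7 × 11**3 × 47.
φ(437899) = 437899 · (1 − 1/7) · (1 − 1/11) · (1 − 1/47)
       = 437899 · 2760/3619 = 333960.

333960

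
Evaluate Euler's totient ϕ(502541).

First factor: 502541 = 13 × 29 × 31 × 43.
φ(13) = 13 − 1 = 12.
φ(29) = 29 − 1 = 28.
φ(31) = 31 − 1 = 30.
φ(43) = 43 − 1 = 42.
φ(502541) = 12 × 28 × 30 × 42 = 423360.

423360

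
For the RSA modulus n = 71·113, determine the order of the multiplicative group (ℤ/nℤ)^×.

7840

φ(8023) = 8023 · (1 − 1/71) · (1 − 1/113)
       = 8023 · 7840/8023 = 7840.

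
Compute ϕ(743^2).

551306

φ(743^2) = 743^2 − 743^1 = 552049 − 743 = 551306.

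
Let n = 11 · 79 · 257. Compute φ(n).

φ(223333) = 223333 · (1 − 1/11) · (1 − 1/79) · (1 − 1/257)
       = 223333 · 199680/223333 = 199680.

199680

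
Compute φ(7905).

3840

Prime factorization: 7905 = 3 · 5 · 17 · 31.
φ(3) = 3 − 1 = 2.
φ(5) = 5 − 1 = 4.
φ(17) = 17 − 1 = 16.
φ(31) = 31 − 1 = 30.
Multiply: 2 · 4 · 16 · 30 = 3840.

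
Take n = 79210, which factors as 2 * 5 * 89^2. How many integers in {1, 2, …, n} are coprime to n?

φ(79210) = 79210 · (1 − 1/2) · (1 − 1/5) · (1 − 1/89)
       = 79210 · 352/890 = 31328.

31328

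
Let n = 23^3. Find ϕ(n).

φ(12167) = 12167 · (1 − 1/23)
       = 12167 · 22/23 = 11638.

11638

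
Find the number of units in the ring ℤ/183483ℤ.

183483 = 3**2 · 19 · 29 · 37.
φ(183483) = 183483 · (1 − 1/3) · (1 − 1/19) · (1 − 1/29) · (1 − 1/37)
       = 183483 · 36288/61161 = 108864.

108864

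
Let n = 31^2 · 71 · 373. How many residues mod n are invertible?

24217200

φ(31^2) = 31^1·(31−1) = 31·30 = 930.
φ(71) = 71 − 1 = 70.
φ(373) = 373 − 1 = 372.
Since φ is multiplicative, φ(25450163) = 930 · 70 · 372 = 24217200.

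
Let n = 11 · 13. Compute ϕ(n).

φ(143) = 143 · (1 − 1/11) · (1 − 1/13)
       = 143 · 120/143 = 120.

120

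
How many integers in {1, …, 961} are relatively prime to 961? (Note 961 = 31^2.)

φ(31^2) = 31^2 − 31^1 = 961 − 31 = 930.

930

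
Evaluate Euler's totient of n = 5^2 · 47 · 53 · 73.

3444480

φ(4546075) = 4546075 · (1 − 1/5) · (1 − 1/47) · (1 − 1/53) · (1 − 1/73)
       = 4546075 · 688896/909215 = 3444480.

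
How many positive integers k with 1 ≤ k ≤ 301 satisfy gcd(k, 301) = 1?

First factor: 301 = 7 · 43.
φ(301) = 301 · (1 − 1/7) · (1 − 1/43)
       = 301 · 252/301 = 252.

252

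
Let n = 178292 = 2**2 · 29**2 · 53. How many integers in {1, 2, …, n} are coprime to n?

φ(2^2) = 2^2 − 2^1 = 4 − 2 = 2.
φ(29^2) = 29^1·(29−1) = 29·28 = 812.
φ(53) = 53 − 1 = 52.
Multiply: 2 · 812 · 52 = 84448.

84448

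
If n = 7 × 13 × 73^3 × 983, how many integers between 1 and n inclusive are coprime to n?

φ(34798737701) = 34798737701 · (1 − 1/7) · (1 − 1/13) · (1 − 1/73) · (1 − 1/983)
       = 34798737701 · 5090688/6530069 = 27128276352.

27128276352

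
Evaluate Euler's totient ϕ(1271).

Factor 1271: 1271 = 31 · 41.
φ(31) = 31 − 1 = 30.
φ(41) = 41 − 1 = 40.
Multiply: 30 · 40 = 1200.

1200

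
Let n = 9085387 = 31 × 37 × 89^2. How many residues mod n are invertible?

8458560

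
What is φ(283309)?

233280

First factor: 283309 = 13 * 19 * 31 * 37.
φ(283309) = 283309 · (1 − 1/13) · (1 − 1/19) · (1 − 1/31) · (1 − 1/37)
       = 283309 · 233280/283309 = 233280.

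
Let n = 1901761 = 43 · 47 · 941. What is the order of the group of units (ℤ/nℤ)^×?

φ(43) = 43 − 1 = 42.
φ(47) = 47 − 1 = 46.
φ(941) = 941 − 1 = 940.
Multiply: 42 · 46 · 940 = 1816080.

1816080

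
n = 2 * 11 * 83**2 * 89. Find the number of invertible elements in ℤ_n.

5989280

φ(13488662) = 13488662 · (1 − 1/2) · (1 − 1/11) · (1 − 1/83) · (1 − 1/89)
       = 13488662 · 72160/162514 = 5989280.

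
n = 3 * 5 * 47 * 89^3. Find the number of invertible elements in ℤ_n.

256513664

φ(3) = 3 − 1 = 2.
φ(5) = 5 − 1 = 4.
φ(47) = 47 − 1 = 46.
φ(89^3) = 89^3 − 89^2 = 704969 − 7921 = 697048.
Since φ is multiplicative, φ(497003145) = 2 · 4 · 46 · 697048 = 256513664.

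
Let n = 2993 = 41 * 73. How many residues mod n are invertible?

φ(2993) = 2993 · (1 − 1/41) · (1 − 1/73)
       = 2993 · 2880/2993 = 2880.

2880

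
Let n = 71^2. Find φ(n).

4970

φ(71^2) = 71^1·(71−1) = 71·70 = 4970.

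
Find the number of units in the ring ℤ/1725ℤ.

880

Factor 1725: 1725 = 3 · 5^2 · 23.
φ(1725) = 1725 · (1 − 1/3) · (1 − 1/5) · (1 − 1/23)
       = 1725 · 176/345 = 880.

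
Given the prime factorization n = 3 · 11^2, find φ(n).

φ(3) = 3 − 1 = 2.
φ(11^2) = 11^2 − 11^1 = 121 − 11 = 110.
Since φ is multiplicative, φ(363) = 2 · 110 = 220.

220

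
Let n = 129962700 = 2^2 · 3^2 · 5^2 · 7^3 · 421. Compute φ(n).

29635200

φ(2^2) = 2^1·(2−1) = 2·1 = 2.
φ(3^2) = 3^1·(3−1) = 3·2 = 6.
φ(5^2) = 5^2 − 5^1 = 25 − 5 = 20.
φ(7^3) = 7^3 − 7^2 = 343 − 49 = 294.
φ(421) = 421 − 1 = 420.
Since φ is multiplicative, φ(129962700) = 2 · 6 · 20 · 294 · 420 = 29635200.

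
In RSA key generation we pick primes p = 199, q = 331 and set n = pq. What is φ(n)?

65340

φ(65869) = 65869 · (1 − 1/199) · (1 − 1/331)
       = 65869 · 65340/65869 = 65340.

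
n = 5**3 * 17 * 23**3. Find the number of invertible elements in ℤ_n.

18620800

φ(5^3) = 5^2·(5−1) = 25·4 = 100.
φ(17) = 17 − 1 = 16.
φ(23^3) = 23^3 − 23^2 = 12167 − 529 = 11638.
Multiply: 100 · 16 · 11638 = 18620800.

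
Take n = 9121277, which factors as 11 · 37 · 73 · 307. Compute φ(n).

φ(9121277) = 9121277 · (1 − 1/11) · (1 − 1/37) · (1 − 1/73) · (1 − 1/307)
       = 9121277 · 7931520/9121277 = 7931520.

7931520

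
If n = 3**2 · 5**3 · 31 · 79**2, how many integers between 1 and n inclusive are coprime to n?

φ(217654875) = 217654875 · (1 − 1/3) · (1 − 1/5) · (1 − 1/31) · (1 − 1/79)
       = 217654875 · 18720/36735 = 110916000.

110916000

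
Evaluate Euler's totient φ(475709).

399168

First factor: 475709 = 13 · 23 · 37 · 43.
φ(475709) = 475709 · (1 − 1/13) · (1 − 1/23) · (1 − 1/37) · (1 − 1/43)
       = 475709 · 399168/475709 = 399168.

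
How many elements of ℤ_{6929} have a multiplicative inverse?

First factor: 6929 = 13**2 · 41.
φ(13^2) = 13^2 − 13^1 = 169 − 13 = 156.
φ(41) = 41 − 1 = 40.
φ(6929) = 156 × 40 = 6240.

6240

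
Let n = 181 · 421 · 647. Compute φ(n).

48837600

φ(181) = 181 − 1 = 180.
φ(421) = 421 − 1 = 420.
φ(647) = 647 − 1 = 646.
φ(49302047) = 180 × 420 × 646 = 48837600.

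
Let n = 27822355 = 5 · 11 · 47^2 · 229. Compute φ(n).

φ(5) = 5 − 1 = 4.
φ(11) = 11 − 1 = 10.
φ(47^2) = 47^2 − 47^1 = 2209 − 47 = 2162.
φ(229) = 229 − 1 = 228.
Multiply: 4 · 10 · 2162 · 228 = 19717440.

19717440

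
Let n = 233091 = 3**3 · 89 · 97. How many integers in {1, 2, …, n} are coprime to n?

152064

φ(233091) = 233091 · (1 − 1/3) · (1 − 1/89) · (1 − 1/97)
       = 233091 · 16896/25899 = 152064.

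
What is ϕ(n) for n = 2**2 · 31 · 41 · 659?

φ(2^2) = 2^1·(2−1) = 2·1 = 2.
φ(31) = 31 − 1 = 30.
φ(41) = 41 − 1 = 40.
φ(659) = 659 − 1 = 658.
Since φ is multiplicative, φ(3350356) = 2 · 30 · 40 · 658 = 1579200.

1579200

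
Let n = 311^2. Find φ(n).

96410

φ(311^2) = 311^2 − 311^1 = 96721 − 311 = 96410.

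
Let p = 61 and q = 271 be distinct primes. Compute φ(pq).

φ(pq) = (p−1)(q−1) = 60 · 270 = 16200.

16200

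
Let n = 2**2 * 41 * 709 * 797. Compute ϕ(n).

45085440

φ(92671972) = 92671972 · (1 − 1/2) · (1 − 1/41) · (1 − 1/709) · (1 − 1/797)
       = 92671972 · 22542720/46335986 = 45085440.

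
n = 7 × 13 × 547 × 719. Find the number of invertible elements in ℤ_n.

φ(35789663) = 35789663 · (1 − 1/7) · (1 − 1/13) · (1 − 1/547) · (1 − 1/719)
       = 35789663 · 28226016/35789663 = 28226016.

28226016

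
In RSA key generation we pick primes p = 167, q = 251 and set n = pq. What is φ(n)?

41500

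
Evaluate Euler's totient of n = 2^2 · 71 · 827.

115640

φ(2^2) = 2^1·(2−1) = 2·1 = 2.
φ(71) = 71 − 1 = 70.
φ(827) = 827 − 1 = 826.
φ(234868) = 2 × 70 × 826 = 115640.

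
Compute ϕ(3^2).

φ(3^2) = 3^1·(3−1) = 3·2 = 6.

6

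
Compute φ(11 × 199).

1980

φ(2189) = 2189 · (1 − 1/11) · (1 − 1/199)
       = 2189 · 1980/2189 = 1980.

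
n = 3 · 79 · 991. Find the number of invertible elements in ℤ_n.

154440

φ(234867) = 234867 · (1 − 1/3) · (1 − 1/79) · (1 − 1/991)
       = 234867 · 154440/234867 = 154440.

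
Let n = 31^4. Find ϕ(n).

φ(31^4) = 31^3·(31−1) = 29791·30 = 893730.

893730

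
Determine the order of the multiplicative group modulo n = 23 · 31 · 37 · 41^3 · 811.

φ(1474564174711) = 1474564174711 · (1 − 1/23) · (1 − 1/31) · (1 − 1/37) · (1 − 1/41) · (1 − 1/811)
       = 1474564174711 · 769824000/877194631 = 1294074144000.

1294074144000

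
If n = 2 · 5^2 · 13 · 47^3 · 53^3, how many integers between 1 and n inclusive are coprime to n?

φ(2) = 2 − 1 = 1.
φ(5^2) = 5^1·(5−1) = 5·4 = 20.
φ(13) = 13 − 1 = 12.
φ(47^3) = 47^2·(47−1) = 2209·46 = 101614.
φ(53^3) = 53^2·(53−1) = 2809·52 = 146068.
φ(10046956901150) = 1 × 20 × 12 × 101614 × 146068 = 3562212900480.

3562212900480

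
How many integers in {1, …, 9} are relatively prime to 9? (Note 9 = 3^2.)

6

φ(9) = 9 · (1 − 1/3)
       = 9 · 2/3 = 6.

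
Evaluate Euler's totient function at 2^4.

8

φ(2^4) = 2^3·(2−1) = 8·1 = 8.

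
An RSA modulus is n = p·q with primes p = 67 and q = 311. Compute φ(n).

φ(n) = (p − 1)(q − 1) = (67−1)(311−1) = 66·310 = 20460.

20460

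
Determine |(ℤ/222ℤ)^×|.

Prime factorization: 222 = 2 × 3 × 37.
φ(222) = 222 · (1 − 1/2) · (1 − 1/3) · (1 − 1/37)
       = 222 · 72/222 = 72.

72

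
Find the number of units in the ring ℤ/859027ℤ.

Prime factorization: 859027 = 13^3 · 17 · 23.
φ(859027) = 859027 · (1 − 1/13) · (1 − 1/17) · (1 − 1/23)
       = 859027 · 4224/5083 = 713856.

713856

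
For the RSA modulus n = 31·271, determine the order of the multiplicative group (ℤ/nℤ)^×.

8100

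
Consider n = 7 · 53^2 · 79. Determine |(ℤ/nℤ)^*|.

1289808

φ(7) = 7 − 1 = 6.
φ(53^2) = 53^2 − 53^1 = 2809 − 53 = 2756.
φ(79) = 79 − 1 = 78.
Multiply: 6 · 2756 · 78 = 1289808.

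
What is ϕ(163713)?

163713 = 3 · 11^3 · 41.
φ(3) = 3 − 1 = 2.
φ(11^3) = 11^2·(11−1) = 121·10 = 1210.
φ(41) = 41 − 1 = 40.
Since φ is multiplicative, φ(163713) = 2 · 1210 · 40 = 96800.

96800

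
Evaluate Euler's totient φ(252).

First factor: 252 = 2^2 · 3^2 · 7.
φ(2^2) = 2^1·(2−1) = 2·1 = 2.
φ(3^2) = 3^1·(3−1) = 3·2 = 6.
φ(7) = 7 − 1 = 6.
Since φ is multiplicative, φ(252) = 2 · 6 · 6 = 72.

72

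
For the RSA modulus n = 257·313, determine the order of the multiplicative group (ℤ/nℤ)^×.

φ(257) = 257 − 1 = 256.
φ(313) = 313 − 1 = 312.
φ(80441) = 256 × 312 = 79872.

79872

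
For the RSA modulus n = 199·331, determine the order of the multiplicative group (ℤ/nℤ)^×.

65340

φ(199) = 199 − 1 = 198.
φ(331) = 331 − 1 = 330.
Multiply: 198 · 330 = 65340.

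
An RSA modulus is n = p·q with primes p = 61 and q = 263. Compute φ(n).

15720

φ(pq) = (p−1)(q−1) = 60 · 262 = 15720.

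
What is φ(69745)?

First factor: 69745 = 5 · 13 · 29 · 37.
φ(69745) = 69745 · (1 − 1/5) · (1 − 1/13) · (1 − 1/29) · (1 − 1/37)
       = 69745 · 48384/69745 = 48384.

48384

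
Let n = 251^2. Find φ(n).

φ(251^2) = 251^2 − 251^1 = 63001 − 251 = 62750.

62750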